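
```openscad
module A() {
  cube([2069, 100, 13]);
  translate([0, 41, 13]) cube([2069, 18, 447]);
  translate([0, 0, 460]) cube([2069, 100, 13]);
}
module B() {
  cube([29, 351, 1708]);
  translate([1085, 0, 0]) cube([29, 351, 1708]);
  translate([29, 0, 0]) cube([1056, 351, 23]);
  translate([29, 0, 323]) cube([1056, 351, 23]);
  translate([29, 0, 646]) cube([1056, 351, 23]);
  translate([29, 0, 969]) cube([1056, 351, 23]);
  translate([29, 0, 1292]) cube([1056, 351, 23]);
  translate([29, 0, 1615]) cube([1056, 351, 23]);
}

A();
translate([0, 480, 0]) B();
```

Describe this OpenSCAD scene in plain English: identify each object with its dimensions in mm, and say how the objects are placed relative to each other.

A is an I-beam lying along x, 2069 mm long. Overall section height 473 mm. Two flanges 100 mm wide (y) and 13 mm thick, one on the floor and one at the top; a web 18 mm thick runs between them, centred on the flange width.

B is an open bookshelf. Two side panels, each 29 mm thick, 351 mm deep and 1708 mm tall, stand 1114 mm apart (outside-to-outside). Between them sit 6 shelves, each 23 mm thick and 351 mm deep, spanning the full gap between the sides. The bottom shelf rests on the floor (its underside at z = 0) and the clear gap between one shelf's top and the next shelf's underside is 300 mm.

The bookshelf is on the floor beside the I-beam on its +y side.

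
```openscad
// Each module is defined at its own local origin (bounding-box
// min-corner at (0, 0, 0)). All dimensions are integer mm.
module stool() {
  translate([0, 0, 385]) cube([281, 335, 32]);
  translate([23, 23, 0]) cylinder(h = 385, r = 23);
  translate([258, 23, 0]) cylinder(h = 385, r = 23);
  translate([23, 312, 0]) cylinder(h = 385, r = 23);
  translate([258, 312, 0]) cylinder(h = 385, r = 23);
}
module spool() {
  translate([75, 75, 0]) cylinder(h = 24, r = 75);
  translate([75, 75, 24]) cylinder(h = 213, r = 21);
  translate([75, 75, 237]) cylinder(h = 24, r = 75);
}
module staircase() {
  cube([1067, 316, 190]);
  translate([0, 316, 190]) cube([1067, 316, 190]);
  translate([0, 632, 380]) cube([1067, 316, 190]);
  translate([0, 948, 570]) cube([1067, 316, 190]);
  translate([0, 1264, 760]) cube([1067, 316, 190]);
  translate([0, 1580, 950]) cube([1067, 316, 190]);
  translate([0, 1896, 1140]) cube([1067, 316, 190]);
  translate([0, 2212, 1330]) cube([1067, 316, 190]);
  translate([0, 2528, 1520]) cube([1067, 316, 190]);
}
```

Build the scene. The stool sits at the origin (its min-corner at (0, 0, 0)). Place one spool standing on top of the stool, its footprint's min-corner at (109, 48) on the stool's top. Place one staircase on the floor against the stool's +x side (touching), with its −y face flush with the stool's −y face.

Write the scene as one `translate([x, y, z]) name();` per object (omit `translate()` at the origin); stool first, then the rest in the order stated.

stool();
translate([109, 48, 417]) spool();
translate([281, 0, 0]) staircase();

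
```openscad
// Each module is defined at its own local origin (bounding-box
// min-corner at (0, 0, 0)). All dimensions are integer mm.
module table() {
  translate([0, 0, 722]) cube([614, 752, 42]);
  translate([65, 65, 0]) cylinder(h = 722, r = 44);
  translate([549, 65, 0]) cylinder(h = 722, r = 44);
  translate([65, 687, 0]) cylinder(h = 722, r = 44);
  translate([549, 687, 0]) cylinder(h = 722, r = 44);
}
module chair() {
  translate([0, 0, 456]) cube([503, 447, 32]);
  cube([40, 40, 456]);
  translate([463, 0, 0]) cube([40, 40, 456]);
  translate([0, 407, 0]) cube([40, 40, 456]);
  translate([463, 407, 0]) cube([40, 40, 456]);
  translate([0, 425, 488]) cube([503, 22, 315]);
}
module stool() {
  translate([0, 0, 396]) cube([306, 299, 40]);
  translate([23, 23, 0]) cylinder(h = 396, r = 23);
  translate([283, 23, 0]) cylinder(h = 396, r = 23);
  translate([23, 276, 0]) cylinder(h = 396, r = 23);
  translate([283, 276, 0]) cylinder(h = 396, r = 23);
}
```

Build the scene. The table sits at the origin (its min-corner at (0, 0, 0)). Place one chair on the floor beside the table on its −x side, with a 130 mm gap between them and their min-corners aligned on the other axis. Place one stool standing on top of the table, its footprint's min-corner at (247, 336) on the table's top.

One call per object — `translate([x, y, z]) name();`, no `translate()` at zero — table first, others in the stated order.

table();
translate([-633, 0, 0]) chair();
translate([247, 336, 764]) stool();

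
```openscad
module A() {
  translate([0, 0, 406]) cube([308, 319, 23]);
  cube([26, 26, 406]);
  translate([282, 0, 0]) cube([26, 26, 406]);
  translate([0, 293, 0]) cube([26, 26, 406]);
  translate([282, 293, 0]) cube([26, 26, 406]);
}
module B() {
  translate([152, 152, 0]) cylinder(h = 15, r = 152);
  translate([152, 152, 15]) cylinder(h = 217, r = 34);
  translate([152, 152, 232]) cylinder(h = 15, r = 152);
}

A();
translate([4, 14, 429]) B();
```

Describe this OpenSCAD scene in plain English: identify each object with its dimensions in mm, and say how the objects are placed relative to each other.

A is a four-legged stool. The seat is 308×319 mm, 23 mm thick, top at z = 429 mm. It stands on four square legs, each 26×26 mm in cross-section, from z = 0 to the seat underside, each flush with a corner of the seat.

B is a spool: two coaxial disc flanges of radius 152 mm and thickness 15 mm, joined by a core cylinder of radius 34 mm and height 217 mm. The lower flange rests on z = 0 and the three cylinders share a vertical axis.

The spool is on top of the stool.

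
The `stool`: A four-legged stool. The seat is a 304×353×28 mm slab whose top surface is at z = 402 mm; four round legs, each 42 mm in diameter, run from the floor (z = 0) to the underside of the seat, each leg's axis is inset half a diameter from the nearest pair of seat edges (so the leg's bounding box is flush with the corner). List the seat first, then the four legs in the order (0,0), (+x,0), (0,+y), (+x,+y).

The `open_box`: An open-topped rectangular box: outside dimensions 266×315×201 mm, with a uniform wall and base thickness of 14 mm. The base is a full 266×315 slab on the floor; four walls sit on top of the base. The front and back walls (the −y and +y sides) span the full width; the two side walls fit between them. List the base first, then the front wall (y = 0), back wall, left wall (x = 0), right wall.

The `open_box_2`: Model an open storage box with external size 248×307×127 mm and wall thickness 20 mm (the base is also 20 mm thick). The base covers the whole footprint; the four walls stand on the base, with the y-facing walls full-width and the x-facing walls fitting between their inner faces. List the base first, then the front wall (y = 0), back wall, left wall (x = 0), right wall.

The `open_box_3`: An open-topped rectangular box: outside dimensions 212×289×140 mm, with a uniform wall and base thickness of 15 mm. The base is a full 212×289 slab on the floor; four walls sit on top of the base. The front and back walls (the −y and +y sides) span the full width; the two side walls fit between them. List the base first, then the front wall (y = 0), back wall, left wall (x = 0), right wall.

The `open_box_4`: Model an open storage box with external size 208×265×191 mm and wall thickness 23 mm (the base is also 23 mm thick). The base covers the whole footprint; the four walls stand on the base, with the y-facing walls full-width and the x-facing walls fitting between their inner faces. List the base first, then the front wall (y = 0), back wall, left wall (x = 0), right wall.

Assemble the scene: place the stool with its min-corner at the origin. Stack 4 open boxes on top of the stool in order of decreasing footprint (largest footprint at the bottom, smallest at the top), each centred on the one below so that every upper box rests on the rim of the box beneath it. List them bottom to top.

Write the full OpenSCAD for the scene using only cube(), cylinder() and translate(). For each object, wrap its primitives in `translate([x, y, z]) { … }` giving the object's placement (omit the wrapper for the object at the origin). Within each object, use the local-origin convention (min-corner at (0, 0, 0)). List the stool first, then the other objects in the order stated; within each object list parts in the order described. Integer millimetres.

translate([0, 0, 374]) cube([304, 353, 28]);
translate([21, 21, 0]) cylinder(h = 374, r = 21);
translate([283, 21, 0]) cylinder(h = 374, r = 21);
translate([21, 332, 0]) cylinder(h = 374, r = 21);
translate([283, 332, 0]) cylinder(h = 374, r = 21);
translate([19, 19, 402]) {
  cube([266, 315, 14]);
  translate([0, 0, 14]) cube([266, 14, 187]);
  translate([0, 301, 14]) cube([266, 14, 187]);
  translate([0, 14, 14]) cube([14, 287, 187]);
  translate([252, 14, 14]) cube([14, 287, 187]);
}
translate([28, 23, 603]) {
  cube([248, 307, 20]);
  translate([0, 0, 20]) cube([248, 20, 107]);
  translate([0, 287, 20]) cube([248, 20, 107]);
  translate([0, 20, 20]) cube([20, 267, 107]);
  translate([228, 20, 20]) cube([20, 267, 107]);
}
translate([46, 32, 730]) {
  cube([212, 289, 15]);
  translate([0, 0, 15]) cube([212, 15, 125]);
  translate([0, 274, 15]) cube([212, 15, 125]);
  translate([0, 15, 15]) cube([15, 259, 125]);
  translate([197, 15, 15]) cube([15, 259, 125]);
}
translate([48, 44, 870]) {
  cube([208, 265, 23]);
  translate([0, 0, 23]) cube([208, 23, 168]);
  translate([0, 242, 23]) cube([208, 23, 168]);
  translate([0, 23, 23]) cube([23, 219, 168]);
  translate([185, 23, 23]) cube([23, 219, 168]);
}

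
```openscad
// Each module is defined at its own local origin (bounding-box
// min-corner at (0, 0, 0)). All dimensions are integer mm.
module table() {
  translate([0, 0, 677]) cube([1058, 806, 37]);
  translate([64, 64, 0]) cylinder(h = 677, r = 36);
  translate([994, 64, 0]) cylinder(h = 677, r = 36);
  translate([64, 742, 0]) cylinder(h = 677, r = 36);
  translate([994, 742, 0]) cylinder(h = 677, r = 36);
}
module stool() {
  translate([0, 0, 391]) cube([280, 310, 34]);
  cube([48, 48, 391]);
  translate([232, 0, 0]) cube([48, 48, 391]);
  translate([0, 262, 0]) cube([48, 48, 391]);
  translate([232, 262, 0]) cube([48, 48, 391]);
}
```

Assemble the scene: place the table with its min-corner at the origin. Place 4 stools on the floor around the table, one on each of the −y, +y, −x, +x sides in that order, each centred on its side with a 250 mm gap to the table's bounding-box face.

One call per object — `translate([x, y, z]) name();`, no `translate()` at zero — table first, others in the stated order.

table();
translate([389, -560, 0]) stool();
translate([389, 1056, 0]) stool();
translate([-530, 248, 0]) stool();
translate([1308, 248, 0]) stool();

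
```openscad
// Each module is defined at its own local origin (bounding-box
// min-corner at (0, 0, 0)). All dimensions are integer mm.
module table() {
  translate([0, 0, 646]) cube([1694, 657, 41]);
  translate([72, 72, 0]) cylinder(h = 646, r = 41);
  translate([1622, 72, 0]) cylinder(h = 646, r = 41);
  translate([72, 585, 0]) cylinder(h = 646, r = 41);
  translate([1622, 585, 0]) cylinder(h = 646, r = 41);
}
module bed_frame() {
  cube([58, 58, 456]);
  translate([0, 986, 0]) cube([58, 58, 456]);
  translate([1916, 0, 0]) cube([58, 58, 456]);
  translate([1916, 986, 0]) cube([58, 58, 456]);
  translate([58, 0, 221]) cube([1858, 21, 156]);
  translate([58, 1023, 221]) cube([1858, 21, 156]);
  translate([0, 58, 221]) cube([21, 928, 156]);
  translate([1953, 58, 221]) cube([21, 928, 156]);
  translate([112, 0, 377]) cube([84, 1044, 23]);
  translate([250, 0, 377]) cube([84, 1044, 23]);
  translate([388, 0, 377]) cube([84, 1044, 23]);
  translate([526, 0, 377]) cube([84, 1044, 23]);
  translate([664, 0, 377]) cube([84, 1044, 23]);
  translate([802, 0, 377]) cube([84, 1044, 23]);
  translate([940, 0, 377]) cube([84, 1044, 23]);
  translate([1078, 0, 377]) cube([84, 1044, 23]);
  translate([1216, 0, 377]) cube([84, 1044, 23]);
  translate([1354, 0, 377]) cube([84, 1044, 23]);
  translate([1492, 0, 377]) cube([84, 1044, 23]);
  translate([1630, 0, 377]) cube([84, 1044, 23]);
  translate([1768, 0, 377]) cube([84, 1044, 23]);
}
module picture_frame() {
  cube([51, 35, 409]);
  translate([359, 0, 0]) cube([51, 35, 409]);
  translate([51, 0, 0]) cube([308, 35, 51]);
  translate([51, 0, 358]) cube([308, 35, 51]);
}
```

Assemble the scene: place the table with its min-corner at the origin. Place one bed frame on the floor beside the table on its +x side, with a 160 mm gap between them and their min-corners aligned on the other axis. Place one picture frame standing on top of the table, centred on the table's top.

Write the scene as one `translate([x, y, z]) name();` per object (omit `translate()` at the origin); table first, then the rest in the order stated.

table();
translate([1854, 0, 0]) bed_frame();
translate([642, 311, 687]) picture_frame();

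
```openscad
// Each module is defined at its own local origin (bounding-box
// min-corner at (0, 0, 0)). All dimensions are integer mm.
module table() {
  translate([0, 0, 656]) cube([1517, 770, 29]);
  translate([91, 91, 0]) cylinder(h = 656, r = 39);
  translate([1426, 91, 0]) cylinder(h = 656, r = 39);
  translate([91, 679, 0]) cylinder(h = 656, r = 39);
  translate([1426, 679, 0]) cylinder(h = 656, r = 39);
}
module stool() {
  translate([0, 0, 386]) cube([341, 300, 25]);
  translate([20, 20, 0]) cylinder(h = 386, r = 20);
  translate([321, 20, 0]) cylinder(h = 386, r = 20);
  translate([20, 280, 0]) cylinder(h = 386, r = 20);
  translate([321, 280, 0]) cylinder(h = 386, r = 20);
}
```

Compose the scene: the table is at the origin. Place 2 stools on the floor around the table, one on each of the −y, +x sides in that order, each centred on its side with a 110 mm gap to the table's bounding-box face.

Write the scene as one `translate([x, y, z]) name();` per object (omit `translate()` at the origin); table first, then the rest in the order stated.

table();
translate([588, -410, 0]) stool();
translate([1627, 235, 0]) stool();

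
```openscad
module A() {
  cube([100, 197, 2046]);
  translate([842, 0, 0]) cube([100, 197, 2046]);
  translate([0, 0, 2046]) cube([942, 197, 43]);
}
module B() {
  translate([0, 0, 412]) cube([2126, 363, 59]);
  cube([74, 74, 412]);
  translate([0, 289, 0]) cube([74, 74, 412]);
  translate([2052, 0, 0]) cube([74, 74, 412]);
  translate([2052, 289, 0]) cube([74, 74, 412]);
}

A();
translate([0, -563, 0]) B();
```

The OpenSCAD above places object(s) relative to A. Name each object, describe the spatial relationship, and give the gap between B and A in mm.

A is a door frame. B is a bench. The bench is on the floor beside the door frame on its −y side. The gap between the bench and the door frame is 200 mm.

The bench's nearest face is 200 mm from the door frame's −y face.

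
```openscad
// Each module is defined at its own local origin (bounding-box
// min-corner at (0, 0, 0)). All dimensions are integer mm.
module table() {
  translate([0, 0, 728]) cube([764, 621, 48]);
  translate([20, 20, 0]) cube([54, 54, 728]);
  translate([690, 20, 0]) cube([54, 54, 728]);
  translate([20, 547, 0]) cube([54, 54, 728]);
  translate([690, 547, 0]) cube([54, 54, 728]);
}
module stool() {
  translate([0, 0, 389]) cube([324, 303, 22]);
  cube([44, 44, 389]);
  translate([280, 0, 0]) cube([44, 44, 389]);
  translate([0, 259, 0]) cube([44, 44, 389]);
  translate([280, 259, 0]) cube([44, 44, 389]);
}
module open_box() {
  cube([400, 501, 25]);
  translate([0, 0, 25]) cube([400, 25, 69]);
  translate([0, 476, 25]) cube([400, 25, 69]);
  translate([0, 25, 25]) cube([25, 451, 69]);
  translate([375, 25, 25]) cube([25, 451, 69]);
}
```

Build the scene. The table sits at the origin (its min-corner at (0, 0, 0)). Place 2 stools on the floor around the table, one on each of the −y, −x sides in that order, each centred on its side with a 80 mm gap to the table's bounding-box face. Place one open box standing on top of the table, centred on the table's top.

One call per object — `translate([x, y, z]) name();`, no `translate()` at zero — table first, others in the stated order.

table();
translate([220, -383, 0]) stool();
translate([-404, 159, 0]) stool();
translate([182, 60, 776]) open_box();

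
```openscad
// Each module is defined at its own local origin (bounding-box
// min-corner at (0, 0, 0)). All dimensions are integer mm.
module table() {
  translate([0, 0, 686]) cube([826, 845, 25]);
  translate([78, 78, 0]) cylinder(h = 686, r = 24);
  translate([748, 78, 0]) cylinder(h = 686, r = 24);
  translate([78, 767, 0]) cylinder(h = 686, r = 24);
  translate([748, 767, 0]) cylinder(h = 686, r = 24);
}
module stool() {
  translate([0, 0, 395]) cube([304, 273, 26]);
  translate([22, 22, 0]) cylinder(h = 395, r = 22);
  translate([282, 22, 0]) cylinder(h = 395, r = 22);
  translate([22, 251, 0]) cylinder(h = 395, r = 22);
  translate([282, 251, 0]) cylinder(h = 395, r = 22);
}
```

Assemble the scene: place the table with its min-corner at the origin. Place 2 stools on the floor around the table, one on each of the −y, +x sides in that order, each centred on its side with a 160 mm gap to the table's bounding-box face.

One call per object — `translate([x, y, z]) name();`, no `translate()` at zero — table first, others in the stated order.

table();
translate([261, -433, 0]) stool();
translate([986, 286, 0]) stool();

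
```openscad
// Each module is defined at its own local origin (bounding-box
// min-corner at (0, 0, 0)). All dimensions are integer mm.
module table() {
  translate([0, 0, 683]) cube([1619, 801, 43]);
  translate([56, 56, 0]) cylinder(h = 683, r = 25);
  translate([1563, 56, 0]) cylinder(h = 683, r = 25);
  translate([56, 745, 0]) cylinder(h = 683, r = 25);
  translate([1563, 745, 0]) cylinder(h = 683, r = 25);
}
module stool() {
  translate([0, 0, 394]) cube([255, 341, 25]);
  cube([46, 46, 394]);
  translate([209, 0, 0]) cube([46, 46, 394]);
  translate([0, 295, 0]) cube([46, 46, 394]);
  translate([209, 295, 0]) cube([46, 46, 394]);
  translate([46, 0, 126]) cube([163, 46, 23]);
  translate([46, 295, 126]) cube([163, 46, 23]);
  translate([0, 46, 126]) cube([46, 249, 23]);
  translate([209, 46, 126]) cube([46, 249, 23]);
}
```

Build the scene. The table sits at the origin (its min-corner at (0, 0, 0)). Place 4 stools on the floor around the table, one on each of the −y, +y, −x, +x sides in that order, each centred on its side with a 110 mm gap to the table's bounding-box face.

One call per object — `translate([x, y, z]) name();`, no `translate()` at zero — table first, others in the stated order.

table();
translate([682, -451, 0]) stool();
translate([682, 911, 0]) stool();
translate([-365, 230, 0]) stool();
translate([1729, 230, 0]) stool();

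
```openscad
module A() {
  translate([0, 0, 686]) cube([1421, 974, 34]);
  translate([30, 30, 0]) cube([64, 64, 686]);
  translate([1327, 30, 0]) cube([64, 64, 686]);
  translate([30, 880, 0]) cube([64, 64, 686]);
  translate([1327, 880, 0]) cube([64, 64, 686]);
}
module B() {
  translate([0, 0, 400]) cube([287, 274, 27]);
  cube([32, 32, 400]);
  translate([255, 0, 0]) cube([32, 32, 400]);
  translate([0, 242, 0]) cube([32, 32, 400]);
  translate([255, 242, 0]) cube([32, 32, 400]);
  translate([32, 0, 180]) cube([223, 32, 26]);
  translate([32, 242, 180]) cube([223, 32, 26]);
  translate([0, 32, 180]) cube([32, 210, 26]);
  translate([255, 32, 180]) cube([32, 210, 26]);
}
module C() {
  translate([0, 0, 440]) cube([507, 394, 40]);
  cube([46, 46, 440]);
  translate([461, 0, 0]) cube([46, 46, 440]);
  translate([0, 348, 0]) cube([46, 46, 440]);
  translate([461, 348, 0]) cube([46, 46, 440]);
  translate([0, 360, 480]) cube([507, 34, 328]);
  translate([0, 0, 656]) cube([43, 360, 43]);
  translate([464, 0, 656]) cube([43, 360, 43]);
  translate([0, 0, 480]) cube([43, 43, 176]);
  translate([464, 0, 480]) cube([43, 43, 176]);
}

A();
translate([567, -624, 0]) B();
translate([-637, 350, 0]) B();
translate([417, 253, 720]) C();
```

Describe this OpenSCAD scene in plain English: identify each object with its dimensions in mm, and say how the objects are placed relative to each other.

A is a table with a 1421×974 mm rectangular top, 34 mm thick, top surface at z = 720 mm, supported by four 64×64 mm square legs, each inset 30 mm from the nearest pair of top edges, running from the floor.

B is a simple wooden stool: a rectangular seat 287 mm (x) by 274 mm (y), 27 mm thick, top face at z = 427 mm, on four square legs, each 32×32 mm in cross-section. The legs rest on z = 0, each flush with a corner of the seat. Four stretchers, 32 mm wide and 26 mm tall, connect adjacent legs with their undersides at z = 180 mm, each running between the inner faces of the legs it joins and aligned with the legs' outer faces on the other axis.

C is a chair: 507×394 mm seat, 40 mm thick, top at z = 480 mm, on four 46 mm square corner legs flush with the seat edges. A 34 mm thick backrest slab spans the full seat width, extending 328 mm above the seat top, its back face flush with the seat's +y edge. Two armrests of 43×43 mm section run along each side from the seat's front edge to the front of the backrest, top faces 219 mm above the seat top and outer faces flush with the seat's x-edges; a 43×43 mm post under the front of each armrest stands on the seat at the front corner.

Two stools sit around the table at the −y, −x sides. The chair is on top of the table.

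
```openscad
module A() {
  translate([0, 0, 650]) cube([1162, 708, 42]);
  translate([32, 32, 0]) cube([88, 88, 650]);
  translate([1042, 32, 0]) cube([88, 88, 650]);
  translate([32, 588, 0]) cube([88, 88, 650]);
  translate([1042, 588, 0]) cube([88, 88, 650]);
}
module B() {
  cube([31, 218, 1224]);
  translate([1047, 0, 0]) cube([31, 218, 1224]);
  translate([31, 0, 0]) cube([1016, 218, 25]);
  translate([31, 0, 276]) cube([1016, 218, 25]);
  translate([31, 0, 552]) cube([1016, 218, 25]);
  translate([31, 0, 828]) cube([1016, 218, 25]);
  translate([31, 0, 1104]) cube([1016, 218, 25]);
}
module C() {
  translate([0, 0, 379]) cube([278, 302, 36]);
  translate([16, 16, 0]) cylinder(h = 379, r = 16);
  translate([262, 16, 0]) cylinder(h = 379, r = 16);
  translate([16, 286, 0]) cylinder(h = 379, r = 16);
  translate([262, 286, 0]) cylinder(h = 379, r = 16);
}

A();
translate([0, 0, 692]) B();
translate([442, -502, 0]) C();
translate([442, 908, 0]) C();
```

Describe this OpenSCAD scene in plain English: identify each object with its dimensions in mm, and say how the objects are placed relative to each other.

A is a table with a 1162×708 mm rectangular top, 42 mm thick, top surface at z = 692 mm, supported by four 88×88 mm square legs, each inset 32 mm from the nearest pair of top edges, running from the floor.

B is a bookshelf 1078 mm wide overall, 218 mm deep and 1224 mm tall. The two sides are 31 mm thick vertical panels. 5 horizontal shelves of 25 mm thickness span between the inner faces of the sides; the lowest shelf sits on the floor and shelves are stacked with a clear vertical gap of 251 mm between each pair.

C is a simple wooden stool: a rectangular seat 278 mm (x) by 302 mm (y), 36 mm thick, top face at z = 415 mm, on four round legs, each 32 mm in diameter. The legs rest on z = 0, each leg's axis is inset half a diameter from the nearest pair of seat edges (so the leg's bounding box is flush with the corner).

The bookshelf is on top of the table. Two stools sit around the table at the −y, +y sides.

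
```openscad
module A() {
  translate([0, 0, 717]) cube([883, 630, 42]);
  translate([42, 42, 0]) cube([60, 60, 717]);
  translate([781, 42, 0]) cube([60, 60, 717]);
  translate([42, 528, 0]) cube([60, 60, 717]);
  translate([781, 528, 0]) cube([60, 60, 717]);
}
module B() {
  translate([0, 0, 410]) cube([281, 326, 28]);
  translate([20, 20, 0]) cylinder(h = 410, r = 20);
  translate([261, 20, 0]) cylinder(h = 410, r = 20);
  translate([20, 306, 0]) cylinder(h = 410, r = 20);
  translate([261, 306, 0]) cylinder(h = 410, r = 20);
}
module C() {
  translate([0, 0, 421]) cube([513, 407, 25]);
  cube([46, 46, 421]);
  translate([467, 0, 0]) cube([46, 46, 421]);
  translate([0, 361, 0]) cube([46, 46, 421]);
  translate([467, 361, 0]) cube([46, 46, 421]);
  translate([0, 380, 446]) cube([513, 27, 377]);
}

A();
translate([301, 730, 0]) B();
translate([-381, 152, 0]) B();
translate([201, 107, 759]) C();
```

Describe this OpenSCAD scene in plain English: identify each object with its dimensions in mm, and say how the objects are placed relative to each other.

A is a table with a 883×630 mm rectangular top, 42 mm thick, top surface at z = 759 mm, supported by four 60×60 mm square legs, each inset 42 mm from the nearest pair of top edges, running from the floor.

B is a four-legged stool. The seat is 281×326 mm, 28 mm thick, top at z = 438 mm. It stands on four round legs, each 40 mm in diameter, from z = 0 to the seat underside, each leg's axis is inset half a diameter from the nearest pair of seat edges (so the leg's bounding box is flush with the corner).

C is a chair. The seat is a 513×407×25 mm slab with its top at z = 446 mm, on four 46×46 mm corner legs (flush with the seat edges, standing on z = 0). A flat backrest 27 mm thick, 377 mm tall, spans the full seat width and rises from the seat top along its +y edge, rear face flush with the rear of the seat.

Two stools sit around the table at the +y, −x sides. The chair is on top of the table.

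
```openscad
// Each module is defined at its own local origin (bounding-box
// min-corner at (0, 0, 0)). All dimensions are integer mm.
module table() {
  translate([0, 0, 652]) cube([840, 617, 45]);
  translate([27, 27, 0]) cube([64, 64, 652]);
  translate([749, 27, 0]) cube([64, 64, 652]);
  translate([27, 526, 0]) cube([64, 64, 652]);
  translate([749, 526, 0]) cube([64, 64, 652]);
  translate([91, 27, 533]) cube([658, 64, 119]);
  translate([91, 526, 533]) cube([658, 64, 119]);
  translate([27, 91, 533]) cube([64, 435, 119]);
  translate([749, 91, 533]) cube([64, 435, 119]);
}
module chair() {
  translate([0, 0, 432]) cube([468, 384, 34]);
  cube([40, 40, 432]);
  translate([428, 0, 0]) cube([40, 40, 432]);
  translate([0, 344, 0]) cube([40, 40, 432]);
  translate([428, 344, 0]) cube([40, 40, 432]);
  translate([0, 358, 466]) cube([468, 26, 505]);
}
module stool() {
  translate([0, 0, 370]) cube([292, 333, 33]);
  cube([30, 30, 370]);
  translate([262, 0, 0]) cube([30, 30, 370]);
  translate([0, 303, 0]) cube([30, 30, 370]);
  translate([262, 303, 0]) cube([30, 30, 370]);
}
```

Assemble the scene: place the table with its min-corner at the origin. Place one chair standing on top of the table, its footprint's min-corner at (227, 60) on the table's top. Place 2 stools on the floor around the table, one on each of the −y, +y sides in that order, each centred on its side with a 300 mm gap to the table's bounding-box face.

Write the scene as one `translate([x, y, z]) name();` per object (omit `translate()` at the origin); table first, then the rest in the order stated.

table();
translate([227, 60, 697]) chair();
translate([274, -633, 0]) stool();
translate([274, 917, 0]) stool();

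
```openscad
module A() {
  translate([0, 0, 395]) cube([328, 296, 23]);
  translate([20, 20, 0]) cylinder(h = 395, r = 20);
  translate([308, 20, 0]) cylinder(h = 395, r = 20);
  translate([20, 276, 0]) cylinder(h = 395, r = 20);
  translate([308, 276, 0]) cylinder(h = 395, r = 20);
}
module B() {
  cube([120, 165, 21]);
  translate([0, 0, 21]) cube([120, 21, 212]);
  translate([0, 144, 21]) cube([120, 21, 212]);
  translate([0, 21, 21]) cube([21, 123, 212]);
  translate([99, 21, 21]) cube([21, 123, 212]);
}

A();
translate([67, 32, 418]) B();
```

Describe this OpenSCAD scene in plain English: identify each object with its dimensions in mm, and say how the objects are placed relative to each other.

A is a four-legged stool. The seat is a 328×296×23 mm slab whose top surface is at z = 418 mm; four round legs, each 40 mm in diameter, run from the floor (z = 0) to the underside of the seat, each leg's axis is inset half a diameter from the nearest pair of seat edges (so the leg's bounding box is flush with the corner).

B is an open storage box with external size 120×165×233 mm and wall thickness 21 mm (the base is also 21 mm thick). The base covers the whole footprint; the four walls stand on the base, with the y-facing walls full-width and the x-facing walls fitting between their inner faces.

The open box is on top of the stool.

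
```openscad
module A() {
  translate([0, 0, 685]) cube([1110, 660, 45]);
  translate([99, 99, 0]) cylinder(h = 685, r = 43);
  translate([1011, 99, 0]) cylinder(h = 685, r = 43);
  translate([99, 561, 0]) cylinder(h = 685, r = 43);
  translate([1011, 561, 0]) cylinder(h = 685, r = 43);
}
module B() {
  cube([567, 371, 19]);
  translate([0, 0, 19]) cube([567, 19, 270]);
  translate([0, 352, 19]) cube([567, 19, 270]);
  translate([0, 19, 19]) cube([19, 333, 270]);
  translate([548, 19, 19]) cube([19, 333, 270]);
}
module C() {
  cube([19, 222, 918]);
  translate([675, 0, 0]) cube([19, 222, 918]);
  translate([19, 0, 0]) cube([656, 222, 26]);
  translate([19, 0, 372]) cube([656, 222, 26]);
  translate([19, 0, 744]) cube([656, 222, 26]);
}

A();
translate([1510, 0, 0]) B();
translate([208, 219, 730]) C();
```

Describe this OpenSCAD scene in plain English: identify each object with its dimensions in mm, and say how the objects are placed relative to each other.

A is a rectangular dining table. The top is 1110×660×45 mm with its upper surface at z = 730 mm. It stands on four round legs of 86 mm diameter, each leg's bounding box inset 56 mm from the nearest pair of top edges, running from the floor to the underside of the top.

B is an open storage box with external size 567×371×289 mm and wall thickness 19 mm (the base is also 19 mm thick). The base covers the whole footprint; the four walls stand on the base, with the y-facing walls full-width and the x-facing walls fitting between their inner faces.

C is a bookshelf 694 mm wide overall, 222 mm deep and 918 mm tall. The two sides are 19 mm thick vertical panels. 3 horizontal shelves of 26 mm thickness span between the inner faces of the sides; the lowest shelf sits on the floor and shelves are stacked with a clear vertical gap of 346 mm between each pair.

The open box is on the floor beside the table on its +x side. The bookshelf is on top of the table, centred.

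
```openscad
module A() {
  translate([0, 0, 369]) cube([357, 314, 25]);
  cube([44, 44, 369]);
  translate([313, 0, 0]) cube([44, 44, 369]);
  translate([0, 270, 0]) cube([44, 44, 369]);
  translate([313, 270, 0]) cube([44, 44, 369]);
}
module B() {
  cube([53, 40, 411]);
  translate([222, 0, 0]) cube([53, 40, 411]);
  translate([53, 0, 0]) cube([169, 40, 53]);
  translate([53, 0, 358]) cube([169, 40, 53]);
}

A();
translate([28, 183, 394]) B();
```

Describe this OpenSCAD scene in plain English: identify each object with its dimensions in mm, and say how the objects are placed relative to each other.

A is a four-legged stool. The seat is 357×314 mm, 25 mm thick, top at z = 394 mm. It stands on four square legs, each 44×44 mm in cross-section, from z = 0 to the seat underside, each flush with a corner of the seat.

B is a picture frame with a 169×305 mm rectangular opening (x by z) and a uniform 53 mm border on every side. Frame depth is 40 mm along y. It is built from two vertical stiles running the full outside height and two horizontal rails spanning the gap between the stiles.

The picture frame is on top of the stool.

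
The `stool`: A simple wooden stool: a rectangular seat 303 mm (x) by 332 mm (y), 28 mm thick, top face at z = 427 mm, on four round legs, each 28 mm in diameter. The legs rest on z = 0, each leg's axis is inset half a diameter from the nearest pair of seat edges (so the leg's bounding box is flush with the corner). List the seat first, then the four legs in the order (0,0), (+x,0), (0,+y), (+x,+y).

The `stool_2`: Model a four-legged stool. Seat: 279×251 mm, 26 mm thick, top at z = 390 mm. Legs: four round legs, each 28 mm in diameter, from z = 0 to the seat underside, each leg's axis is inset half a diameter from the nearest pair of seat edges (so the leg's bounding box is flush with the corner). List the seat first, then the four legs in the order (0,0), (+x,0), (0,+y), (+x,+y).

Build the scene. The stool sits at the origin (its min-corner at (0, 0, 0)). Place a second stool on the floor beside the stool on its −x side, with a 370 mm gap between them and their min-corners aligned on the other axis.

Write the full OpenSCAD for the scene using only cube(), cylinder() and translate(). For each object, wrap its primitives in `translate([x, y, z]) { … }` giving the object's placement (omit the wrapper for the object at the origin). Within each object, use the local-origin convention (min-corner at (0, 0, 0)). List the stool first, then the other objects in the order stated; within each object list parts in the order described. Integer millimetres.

translate([0, 0, 399]) cube([303, 332, 28]);
translate([14, 14, 0]) cylinder(h = 399, r = 14);
translate([289, 14, 0]) cylinder(h = 399, r = 14);
translate([14, 318, 0]) cylinder(h = 399, r = 14);
translate([289, 318, 0]) cylinder(h = 399, r = 14);
translate([-649, 0, 0]) {
  translate([0, 0, 364]) cube([279, 251, 26]);
  translate([14, 14, 0]) cylinder(h = 364, r = 14);
  translate([265, 14, 0]) cylinder(h = 364, r = 14);
  translate([14, 237, 0]) cylinder(h = 364, r = 14);
  translate([265, 237, 0]) cylinder(h = 364, r = 14);
}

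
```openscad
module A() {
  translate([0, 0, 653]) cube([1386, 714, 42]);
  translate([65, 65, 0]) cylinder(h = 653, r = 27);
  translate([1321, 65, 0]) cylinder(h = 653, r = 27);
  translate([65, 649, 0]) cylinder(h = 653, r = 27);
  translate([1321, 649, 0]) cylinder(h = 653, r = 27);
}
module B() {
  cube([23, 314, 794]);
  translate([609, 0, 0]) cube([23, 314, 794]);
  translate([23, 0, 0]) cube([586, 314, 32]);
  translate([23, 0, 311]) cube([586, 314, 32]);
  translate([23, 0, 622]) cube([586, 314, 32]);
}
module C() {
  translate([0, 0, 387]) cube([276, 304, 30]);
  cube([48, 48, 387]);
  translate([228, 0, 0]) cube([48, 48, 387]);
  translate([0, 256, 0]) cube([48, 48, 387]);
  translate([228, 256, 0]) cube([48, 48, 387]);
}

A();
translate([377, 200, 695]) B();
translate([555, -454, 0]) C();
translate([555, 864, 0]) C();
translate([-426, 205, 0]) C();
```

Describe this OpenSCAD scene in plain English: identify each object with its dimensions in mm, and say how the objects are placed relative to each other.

A is a table: top 1386 mm (x) × 714 mm (y), 42 mm thick, upper face at z = 695 mm, on four round legs of 54 mm diameter, each leg's bounding box inset 38 mm from the nearest pair of top edges, running from z = 0 to the bottom of the top.

B is an open bookshelf. Two side panels, each 23 mm thick, 314 mm deep and 794 mm tall, stand 632 mm apart (outside-to-outside). Between them sit 3 shelves, each 32 mm thick and 314 mm deep, spanning the full gap between the sides. The bottom shelf rests on the floor (its underside at z = 0) and the clear gap between one shelf's top and the next shelf's underside is 279 mm.

C is a four-legged stool. The seat is 276×304 mm, 30 mm thick, top at z = 417 mm. It stands on four square legs, each 48×48 mm in cross-section, from z = 0 to the seat underside, each flush with a corner of the seat.

The bookshelf is on top of the table, centred. Three stools sit around the table at the −y, +y, −x sides.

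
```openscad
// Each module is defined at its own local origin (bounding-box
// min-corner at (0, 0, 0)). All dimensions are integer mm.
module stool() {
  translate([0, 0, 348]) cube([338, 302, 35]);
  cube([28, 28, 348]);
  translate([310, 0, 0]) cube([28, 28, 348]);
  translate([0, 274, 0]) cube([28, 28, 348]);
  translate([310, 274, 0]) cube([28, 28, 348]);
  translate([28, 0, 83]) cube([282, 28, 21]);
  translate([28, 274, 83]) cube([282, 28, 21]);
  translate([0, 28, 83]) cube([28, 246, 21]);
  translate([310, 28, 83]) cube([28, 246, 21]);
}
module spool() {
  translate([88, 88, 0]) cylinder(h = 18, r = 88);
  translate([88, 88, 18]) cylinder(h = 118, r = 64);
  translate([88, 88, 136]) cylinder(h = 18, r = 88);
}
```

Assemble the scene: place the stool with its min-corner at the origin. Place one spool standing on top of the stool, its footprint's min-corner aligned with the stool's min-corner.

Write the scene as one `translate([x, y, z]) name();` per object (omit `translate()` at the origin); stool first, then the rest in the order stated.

stool();
translate([0, 0, 383]) spool();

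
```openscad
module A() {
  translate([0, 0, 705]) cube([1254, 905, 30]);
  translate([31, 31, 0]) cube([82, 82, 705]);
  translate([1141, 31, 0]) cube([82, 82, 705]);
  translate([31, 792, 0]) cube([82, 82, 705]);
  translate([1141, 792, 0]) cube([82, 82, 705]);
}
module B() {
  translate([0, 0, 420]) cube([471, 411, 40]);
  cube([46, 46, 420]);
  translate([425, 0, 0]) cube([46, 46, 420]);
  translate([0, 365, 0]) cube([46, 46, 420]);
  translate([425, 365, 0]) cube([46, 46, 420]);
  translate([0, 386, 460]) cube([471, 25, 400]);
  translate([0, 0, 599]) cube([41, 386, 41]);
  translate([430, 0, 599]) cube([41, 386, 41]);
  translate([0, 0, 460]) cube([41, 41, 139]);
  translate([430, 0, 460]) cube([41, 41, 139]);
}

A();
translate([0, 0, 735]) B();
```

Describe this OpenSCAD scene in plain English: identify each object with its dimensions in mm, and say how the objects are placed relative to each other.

A is a table: top 1254 mm (x) × 905 mm (y), 30 mm thick, upper face at z = 735 mm, on four 82×82 mm square legs, each inset 31 mm from the nearest pair of top edges, running from z = 0 to the bottom of the top.

B is a chair. The seat is a 471×411×40 mm slab with its top at z = 460 mm, on four 46×46 mm corner legs (flush with the seat edges, standing on z = 0). A flat backrest 25 mm thick, 400 mm tall, spans the full seat width and rises from the seat top along its +y edge, rear face flush with the rear of the seat. Two armrests of 41×41 mm section run along each side from the seat's front edge to the front of the backrest, top faces 180 mm above the seat top and outer faces flush with the seat's x-edges; a 41×41 mm post under the front of each armrest stands on the seat at the front corner.

The chair is on top of the table.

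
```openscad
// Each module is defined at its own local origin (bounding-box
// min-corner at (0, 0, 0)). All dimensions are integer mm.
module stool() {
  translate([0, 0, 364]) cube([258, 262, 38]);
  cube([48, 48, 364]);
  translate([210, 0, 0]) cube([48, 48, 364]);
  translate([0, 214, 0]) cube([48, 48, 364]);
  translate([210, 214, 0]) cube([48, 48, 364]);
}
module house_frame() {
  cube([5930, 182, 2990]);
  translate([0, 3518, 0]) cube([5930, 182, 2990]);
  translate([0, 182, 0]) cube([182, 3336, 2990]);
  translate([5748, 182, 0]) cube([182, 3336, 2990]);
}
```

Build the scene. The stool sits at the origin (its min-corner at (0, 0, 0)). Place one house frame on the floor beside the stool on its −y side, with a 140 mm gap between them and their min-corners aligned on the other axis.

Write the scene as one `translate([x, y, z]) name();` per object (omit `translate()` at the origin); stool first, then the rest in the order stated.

stool();
translate([0, -3840, 0]) house_frame();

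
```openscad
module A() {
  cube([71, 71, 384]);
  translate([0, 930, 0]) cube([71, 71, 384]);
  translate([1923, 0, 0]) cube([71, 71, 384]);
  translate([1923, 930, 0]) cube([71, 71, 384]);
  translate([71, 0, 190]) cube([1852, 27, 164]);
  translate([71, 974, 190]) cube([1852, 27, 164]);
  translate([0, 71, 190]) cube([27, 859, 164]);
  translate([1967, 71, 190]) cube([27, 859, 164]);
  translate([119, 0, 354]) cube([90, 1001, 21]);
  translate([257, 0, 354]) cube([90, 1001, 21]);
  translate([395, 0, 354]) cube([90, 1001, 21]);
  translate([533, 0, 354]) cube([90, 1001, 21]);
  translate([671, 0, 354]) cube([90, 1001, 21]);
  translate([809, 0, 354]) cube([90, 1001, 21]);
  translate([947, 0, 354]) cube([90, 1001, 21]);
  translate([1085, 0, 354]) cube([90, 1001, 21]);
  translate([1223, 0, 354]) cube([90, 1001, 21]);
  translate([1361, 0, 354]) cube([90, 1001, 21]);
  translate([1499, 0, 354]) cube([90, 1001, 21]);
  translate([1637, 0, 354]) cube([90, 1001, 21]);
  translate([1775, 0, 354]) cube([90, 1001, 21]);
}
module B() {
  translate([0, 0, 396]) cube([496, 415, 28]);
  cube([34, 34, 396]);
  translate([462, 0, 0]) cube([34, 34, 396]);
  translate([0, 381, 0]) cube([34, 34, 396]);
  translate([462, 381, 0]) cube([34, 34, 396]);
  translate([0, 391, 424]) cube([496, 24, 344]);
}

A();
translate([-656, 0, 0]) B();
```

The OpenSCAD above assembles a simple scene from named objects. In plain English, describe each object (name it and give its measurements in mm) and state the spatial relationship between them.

A is a bed frame 1994 mm long (x) by 1001 mm wide (y). Four 71×71 mm corner posts, 384 mm tall, at the corners of the footprint. Four rails of 27 mm thickness and 164 mm height run between adjacent posts with their undersides at z = 190 mm, their outer faces flush with the outside of the frame (the two x-running rails run between the posts' inner faces; the two y-running rails run between the posts' inner faces). 13 slats, each 90 mm wide (x) and 21 mm thick, lie across the top of the two x-running rails, running the full 1001 mm width of the frame in y; the slats are evenly spaced along x between the inner faces of the end posts with equal gaps (rounded down to the nearest mm) at the −x end and between each pair — any rounding remainder accumulates at the +x end.

B is a chair. The seat is a 496×415×28 mm slab with its top at z = 424 mm, on four 34×34 mm corner legs (flush with the seat edges, standing on z = 0). A flat backrest 24 mm thick, 344 mm tall, spans the full seat width and rises from the seat top along its +y edge, rear face flush with the rear of the seat.

The chair is on the floor beside the bed frame on its −x side.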